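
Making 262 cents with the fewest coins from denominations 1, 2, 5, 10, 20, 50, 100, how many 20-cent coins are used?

0

262 − 2×100→62 − 1×50→12 − 1×10→2 − 1×2→0
Count of 20: 0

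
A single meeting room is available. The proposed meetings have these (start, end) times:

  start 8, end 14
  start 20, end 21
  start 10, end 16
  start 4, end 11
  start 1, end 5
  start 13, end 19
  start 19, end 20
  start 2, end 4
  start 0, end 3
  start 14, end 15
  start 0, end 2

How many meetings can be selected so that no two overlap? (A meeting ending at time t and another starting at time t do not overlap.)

By end time: (0,2), (0,3), (2,4), (1,5), (4,11), (8,14), (14,15), (10,16), (13,19), (19,20), (20,21).
Pick (0,2); next start ≥ 2 → (2,4); next start ≥ 4 → (4,11); next start ≥ 11 → (14,15); next start ≥ 15 → (19,20); next start ≥ 20 → (20,21).
Selected 6 meetings.

6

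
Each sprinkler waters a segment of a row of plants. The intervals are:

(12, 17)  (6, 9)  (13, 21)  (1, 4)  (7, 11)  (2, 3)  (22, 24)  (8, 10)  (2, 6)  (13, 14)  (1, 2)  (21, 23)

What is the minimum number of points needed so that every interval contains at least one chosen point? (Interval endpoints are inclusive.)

4

Sort by right endpoint; whenever an interval is uncovered, place a point at its right end.
By right end: [1,2]  [2,3]  [1,4]  [2,6]  [6,9]  [8,10]  [7,11]  [13,14]  [12,17]  [13,21]  [21,23]  [22,24]
[1,2] uncovered → point at 2; [6,9] uncovered → point at 9; [13,14] uncovered → point at 14; [21,23] uncovered → point at 23.
Points: 2, 9, 14, 23 (4 total).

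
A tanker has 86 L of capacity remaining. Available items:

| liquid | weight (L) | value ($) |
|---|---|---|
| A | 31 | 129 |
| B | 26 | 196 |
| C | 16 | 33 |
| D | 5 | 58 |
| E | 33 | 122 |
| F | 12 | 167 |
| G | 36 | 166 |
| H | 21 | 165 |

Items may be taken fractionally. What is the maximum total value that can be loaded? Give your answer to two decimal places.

Ratios (sorted): F 13.92, D 11.60, H 7.86, B 7.54, G 4.61, A 4.16, E 3.70, C 2.06
take F (12 @ 167); take D (5 @ 58); take H (21 @ 165); take B (26 @ 196); take 22/36 of G → 101.44. Capacity used 86/86.
Total value = 687.44

687.44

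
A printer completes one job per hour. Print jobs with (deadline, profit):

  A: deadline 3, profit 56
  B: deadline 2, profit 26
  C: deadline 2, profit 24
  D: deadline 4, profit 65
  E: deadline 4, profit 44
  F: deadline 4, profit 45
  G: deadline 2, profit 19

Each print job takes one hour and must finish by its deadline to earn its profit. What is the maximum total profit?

Take jobs in profit order; each goes to the latest open slot no later than its deadline.
By profit: D(d4,65), A(d3,56), F(d4,45), E(d4,44), B(d2,26), C(d2,24), G(d2,19)
D→slot 4; A→slot 3; F→slot 2; E→slot 1; B skipped; C skipped; G skipped.
Profit = 44 + 45 + 56 + 65 = 210

210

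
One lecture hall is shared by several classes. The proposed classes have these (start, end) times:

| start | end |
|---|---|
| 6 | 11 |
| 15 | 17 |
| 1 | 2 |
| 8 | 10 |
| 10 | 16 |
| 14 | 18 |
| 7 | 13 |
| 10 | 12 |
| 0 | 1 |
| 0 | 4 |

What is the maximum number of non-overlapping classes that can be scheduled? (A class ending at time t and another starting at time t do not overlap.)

Sort by end time and greedily take each interval whose start is ≥ the last chosen end.
By end time: (0,1), (1,2), (0,4), (8,10), (6,11), (10,12), (7,13), (10,16), (15,17), (14,18).
Pick (0,1); next start ≥ 1 → (1,2); next start ≥ 2 → (8,10); next start ≥ 10 → (10,12); next start ≥ 12 → (15,17).
Selected 5 classes.

5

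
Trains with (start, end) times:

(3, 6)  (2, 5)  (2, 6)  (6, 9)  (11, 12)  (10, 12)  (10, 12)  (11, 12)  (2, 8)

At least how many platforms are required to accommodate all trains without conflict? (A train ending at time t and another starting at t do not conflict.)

4

Events (time:±→running): 2:+→1 2:+→2 2:+→3 3:+→4 … peak 4.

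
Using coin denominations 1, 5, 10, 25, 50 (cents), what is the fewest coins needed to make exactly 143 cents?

8

143 − 2×50→43 − 1×25→18 − 1×10→8 − 1×5→3 − 3×1→0
Total coins = 2 + 1 + 1 + 1 + 3 = 8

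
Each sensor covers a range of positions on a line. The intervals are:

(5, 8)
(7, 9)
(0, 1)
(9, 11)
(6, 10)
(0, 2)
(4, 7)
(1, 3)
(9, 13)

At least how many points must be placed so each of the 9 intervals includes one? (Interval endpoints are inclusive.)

3

Sort by right endpoint; whenever an interval is uncovered, place a point at its right end.
Sorted: [0,1] [0,2] [1,3] [4,7] [5,8] [7,9] [6,10] [9,11] [9,13]
{[0,1],[0,2],[1,3]} hit by 1; {[4,7],[5,8],[7,9],[6,10]} hit by 7; {[9,11],[9,13]} hit by 11.
Points: 1, 7, 11 (3 total).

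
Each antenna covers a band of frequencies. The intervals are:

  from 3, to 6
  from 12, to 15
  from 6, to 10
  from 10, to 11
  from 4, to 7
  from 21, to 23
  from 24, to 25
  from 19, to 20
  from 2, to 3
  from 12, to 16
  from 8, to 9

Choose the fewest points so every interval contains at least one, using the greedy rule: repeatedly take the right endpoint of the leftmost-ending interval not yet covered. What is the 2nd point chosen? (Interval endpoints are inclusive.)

Process intervals by earliest right end; each time one isn't hit yet, stab at its right endpoint.
Sorted: [2,3] [3,6] [4,7] [8,9] [6,10] [10,11] [12,15] [12,16] [19,20] [21,23] [24,25]
{[2,3],[3,6]} hit by 3; {[4,7]} hit by 7; {[8,9],[6,10]} hit by 9; {[10,11]} hit by 11; {[12,15],[12,16]} hit by 15; {[19,20]} hit by 20; {[21,23]} hit by 23; {[24,25]} hit by 25.
Points: 3, 7, 9, 11, 15, 20, 23, 25 (8 total).

7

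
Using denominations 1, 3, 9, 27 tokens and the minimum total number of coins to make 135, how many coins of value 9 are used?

0

Greedy: take as many of the largest coin as possible, then repeat with the remainder.
135 − 5×27→0
Count of 9: 0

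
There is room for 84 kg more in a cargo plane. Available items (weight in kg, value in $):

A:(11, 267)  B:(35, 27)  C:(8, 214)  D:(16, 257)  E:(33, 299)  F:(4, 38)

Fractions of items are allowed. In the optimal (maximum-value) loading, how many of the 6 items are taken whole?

5

Ratios (sorted): C 26.75, A 24.27, D 16.06, F 9.50, E 9.06, B 0.77
take C (8 @ 214); take A (11 @ 267); take D (16 @ 257); take F (4 @ 38); take E (33 @ 299); take 12/35 of B → 9.26. Capacity used 84/84.
5 item(s) taken whole; one partial (take 12/35 of B).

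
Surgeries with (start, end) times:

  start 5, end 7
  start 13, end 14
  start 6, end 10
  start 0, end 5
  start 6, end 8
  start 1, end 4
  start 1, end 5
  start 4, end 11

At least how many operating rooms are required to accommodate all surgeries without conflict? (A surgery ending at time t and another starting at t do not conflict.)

Count concurrent intervals with a sweep; the peak is the room count.
Events (time:±→running): 0:+→1 1:+→2 1:+→3 4:-→2 4:+→3 5:-→2 5:-→1 5:+→2 6:+→3 6:+→4 … peak 4.

4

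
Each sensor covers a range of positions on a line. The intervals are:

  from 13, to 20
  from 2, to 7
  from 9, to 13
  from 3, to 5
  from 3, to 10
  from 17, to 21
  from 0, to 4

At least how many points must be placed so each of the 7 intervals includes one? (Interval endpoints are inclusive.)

By right end: [0,4]  [3,5]  [2,7]  [3,10]  [9,13]  [13,20]  [17,21]
[0,4] uncovered → point at 4; [9,13] uncovered → point at 13; [17,21] uncovered → point at 21.
Points: 4, 13, 21 (3 total).

3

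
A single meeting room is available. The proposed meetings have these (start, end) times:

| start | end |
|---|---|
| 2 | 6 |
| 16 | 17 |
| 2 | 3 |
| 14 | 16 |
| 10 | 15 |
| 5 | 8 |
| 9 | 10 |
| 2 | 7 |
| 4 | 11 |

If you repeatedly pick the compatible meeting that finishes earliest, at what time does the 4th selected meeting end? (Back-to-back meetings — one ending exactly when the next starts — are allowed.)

15

Greedy by earliest finish: after sorting by end time, pick each interval compatible with the last pick.
Sorted by end: (2,3)  (2,6)  (2,7)  (5,8)  (9,10)  (4,11)  (10,15)  (14,16)  (16,17)
take (2,3); take (5,8); take (9,10); take (10,15); take (16,17).
Selected: (2,3) (5,8) (9,10) (10,15) (16,17)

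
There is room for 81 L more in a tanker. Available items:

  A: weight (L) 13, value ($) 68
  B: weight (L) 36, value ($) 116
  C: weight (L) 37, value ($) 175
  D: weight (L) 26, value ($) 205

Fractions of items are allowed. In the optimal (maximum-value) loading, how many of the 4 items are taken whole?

3

Greedy by value/weight ratio, highest first.
Order: D (205/26=7.88) > A (68/13=5.23) > C (175/37=4.73) > B (116/36=3.22)
Fill: take D (26 @ 205) → take A (13 @ 68) → take C (37 @ 175) → take 5/36 of B → 16.11; 81/81 used.
3 item(s) taken whole; one partial (take 5/36 of B).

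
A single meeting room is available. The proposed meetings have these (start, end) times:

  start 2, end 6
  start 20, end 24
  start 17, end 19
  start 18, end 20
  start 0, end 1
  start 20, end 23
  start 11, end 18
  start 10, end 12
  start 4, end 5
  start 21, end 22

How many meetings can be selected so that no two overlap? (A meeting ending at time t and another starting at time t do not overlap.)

5

Sort by end time and greedily take each interval whose start is ≥ the last chosen end.
Sorted by end: (0,1)  (4,5)  (2,6)  (10,12)  (11,18)  (17,19)  (18,20)  (21,22)  (20,23)  (20,24)
take (0,1); take (4,5); take (10,12); take (17,19); skip (18,20); take (21,22); skip (20,23); skip (20,24).
Selected 5 meetings.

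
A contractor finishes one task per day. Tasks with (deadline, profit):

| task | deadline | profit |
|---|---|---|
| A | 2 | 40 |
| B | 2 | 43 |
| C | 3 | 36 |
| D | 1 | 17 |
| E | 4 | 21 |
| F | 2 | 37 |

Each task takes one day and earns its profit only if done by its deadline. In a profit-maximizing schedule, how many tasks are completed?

4

Take jobs in profit order; each goes to the latest open slot no later than its deadline.
Profit order: B=43 A=40 F=37 C=36 E=21 D=17
Assign: B→slot 2, A→slot 1, F skipped, C→slot 3, E→slot 4, D skipped.
Slots: [1:A] [2:B] [3:C] [4:E]
4 of 6 scheduled.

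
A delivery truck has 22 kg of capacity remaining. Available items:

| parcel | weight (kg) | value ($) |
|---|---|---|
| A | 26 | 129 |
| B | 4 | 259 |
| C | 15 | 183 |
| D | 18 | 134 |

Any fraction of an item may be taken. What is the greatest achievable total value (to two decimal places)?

Greedy by value/weight ratio, highest first.
Ratios (sorted): B 64.75, C 12.20, D 7.44, A 4.96
take B (4 @ 259); take C (15 @ 183); take 3/18 of D → 22.33. Capacity used 22/22.
Total value = 464.33

464.33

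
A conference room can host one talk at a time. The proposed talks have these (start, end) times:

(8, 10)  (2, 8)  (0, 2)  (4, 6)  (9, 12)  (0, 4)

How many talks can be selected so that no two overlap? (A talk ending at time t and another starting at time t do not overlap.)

3

Greedy by earliest finish: after sorting by end time, pick each interval compatible with the last pick.
Sorted by end: (0,2)  (0,4)  (4,6)  (2,8)  (8,10)  (9,12)
take (0,2); skip (0,4); take (4,6); skip (2,8); take (8,10).
Selected 3 talks.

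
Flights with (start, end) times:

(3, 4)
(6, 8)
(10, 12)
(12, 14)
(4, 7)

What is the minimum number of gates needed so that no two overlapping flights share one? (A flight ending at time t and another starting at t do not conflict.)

2

Count concurrent intervals with a sweep; the peak is the room count.
starts: [3, 4, 6, 10, 12]
ends:   [4, 7, 8, 12, 14]
s3→1 e4→0 s4→1 s6→2  — peak 2.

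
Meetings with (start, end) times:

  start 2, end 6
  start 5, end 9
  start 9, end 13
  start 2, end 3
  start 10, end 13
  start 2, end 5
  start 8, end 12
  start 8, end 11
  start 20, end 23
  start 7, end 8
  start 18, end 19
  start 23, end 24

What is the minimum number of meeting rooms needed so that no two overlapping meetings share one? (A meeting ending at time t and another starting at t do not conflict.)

4

Count concurrent intervals with a sweep; the peak is the room count.
Events (time:±→running): 2:+→1 2:+→2 2:+→3 3:-→2 5:-→1 5:+→2 6:-→1 7:+→2 8:-→1 8:+→2 8:+→3 9:-→2 9:+→3 10:+→4 … peak 4.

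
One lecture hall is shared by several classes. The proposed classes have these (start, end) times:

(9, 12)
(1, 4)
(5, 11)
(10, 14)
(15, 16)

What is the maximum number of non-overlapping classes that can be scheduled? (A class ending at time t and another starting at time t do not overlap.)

Sorted by end: (1,4)  (5,11)  (9,12)  (10,14)  (15,16)
take (1,4); take (5,11); take (15,16).
Selected 3 classes.

3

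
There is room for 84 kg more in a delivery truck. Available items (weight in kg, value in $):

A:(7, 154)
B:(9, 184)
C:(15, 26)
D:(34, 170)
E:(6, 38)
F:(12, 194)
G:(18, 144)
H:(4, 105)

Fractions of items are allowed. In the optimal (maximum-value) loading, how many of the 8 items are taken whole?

Order: H (105/4=26.25) > A (154/7=22.00) > B (184/9=20.44) > F (194/12=16.17) > G (144/18=8.00) > E (38/6=6.33) > D (170/34=5.00) > C (26/15=1.73)
Fill: take H (4 @ 105) → take A (7 @ 154) → take B (9 @ 184) → take F (12 @ 194) → take G (18 @ 144) → take E (6 @ 38) → take 28/34 of D → 140.00; 84/84 used.
6 item(s) taken whole; one partial (take 28/34 of D).

6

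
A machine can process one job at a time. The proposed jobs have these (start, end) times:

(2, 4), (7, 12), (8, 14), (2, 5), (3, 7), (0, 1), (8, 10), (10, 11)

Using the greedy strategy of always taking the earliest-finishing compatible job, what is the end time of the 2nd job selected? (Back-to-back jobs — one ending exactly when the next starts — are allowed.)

Sort by end time and greedily take each interval whose start is ≥ the last chosen end.
By end time: (0,1), (2,4), (2,5), (3,7), (8,10), (10,11), (7,12), (8,14).
Pick (0,1); next start ≥ 1 → (2,4); next start ≥ 4 → (8,10); next start ≥ 10 → (10,11).
Selected: (0,1) (2,4) (8,10) (10,11)

4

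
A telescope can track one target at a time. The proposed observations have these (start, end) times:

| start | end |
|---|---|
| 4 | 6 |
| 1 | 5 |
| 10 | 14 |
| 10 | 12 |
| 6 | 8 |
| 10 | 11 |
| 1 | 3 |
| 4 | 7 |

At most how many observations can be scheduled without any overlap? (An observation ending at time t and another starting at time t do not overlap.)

4

Sort by end time and greedily take each interval whose start is ≥ the last chosen end.
Sorted by end: (1,3)  (1,5)  (4,6)  (4,7)  (6,8)  (10,11)  (10,12)  (10,14)
take (1,3); skip (1,5); take (4,6); skip (4,7); take (6,8); take (10,11).
Selected 4 observations.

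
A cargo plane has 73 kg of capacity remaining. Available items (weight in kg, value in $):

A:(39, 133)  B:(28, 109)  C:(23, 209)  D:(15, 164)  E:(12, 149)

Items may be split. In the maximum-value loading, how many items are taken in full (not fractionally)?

Greedy by value/weight ratio, highest first.
Ratios (sorted): E 12.42, D 10.93, C 9.09, B 3.89, A 3.41
take E (12 @ 149); take D (15 @ 164); take C (23 @ 209); take 23/28 of B → 89.54. Capacity used 73/73.
3 item(s) taken whole; one partial (take 23/28 of B).

3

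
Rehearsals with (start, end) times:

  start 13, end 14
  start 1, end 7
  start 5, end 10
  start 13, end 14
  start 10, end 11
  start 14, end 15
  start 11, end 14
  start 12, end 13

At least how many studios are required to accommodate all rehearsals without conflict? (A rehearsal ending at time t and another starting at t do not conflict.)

The answer is the maximum number of intervals overlapping at any instant.
starts: [1, 5, 10, 11, 12, 13, 13, 14]
ends:   [7, 10, 11, 13, 14, 14, 14, 15]
s1→1 s5→2 e7→1 e10→0 s10→1 e11→0 s11→1 s12→2 e13→1 s13→2 s13→3  — peak 3.

3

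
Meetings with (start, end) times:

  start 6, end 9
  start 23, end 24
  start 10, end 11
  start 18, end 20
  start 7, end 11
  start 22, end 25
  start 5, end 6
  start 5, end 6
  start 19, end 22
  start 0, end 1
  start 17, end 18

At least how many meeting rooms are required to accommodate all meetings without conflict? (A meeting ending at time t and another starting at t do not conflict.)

2

Count concurrent intervals with a sweep; the peak is the room count.
starts: [0, 5, 5, 6, 7, 10, 17, 18, 19, 22, 23]
ends:   [1, 6, 6, 9, 11, 11, 18, 20, 22, 24, 25]
s0→1 e1→0 s5→1 s5→2  — peak 2.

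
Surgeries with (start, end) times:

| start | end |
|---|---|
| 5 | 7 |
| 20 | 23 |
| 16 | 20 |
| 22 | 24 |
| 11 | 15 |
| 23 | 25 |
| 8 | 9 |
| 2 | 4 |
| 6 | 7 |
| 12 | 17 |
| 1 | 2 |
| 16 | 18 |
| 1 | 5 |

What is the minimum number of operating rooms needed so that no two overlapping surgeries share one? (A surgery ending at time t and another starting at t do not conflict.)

3

Events (time:±→running): 1:+→1 1:+→2 2:-→1 2:+→2 4:-→1 5:-→0 5:+→1 6:+→2 7:-→1 7:-→0 8:+→1 9:-→0 11:+→1 12:+→2 15:-→1 16:+→2 16:+→3 … peak 3.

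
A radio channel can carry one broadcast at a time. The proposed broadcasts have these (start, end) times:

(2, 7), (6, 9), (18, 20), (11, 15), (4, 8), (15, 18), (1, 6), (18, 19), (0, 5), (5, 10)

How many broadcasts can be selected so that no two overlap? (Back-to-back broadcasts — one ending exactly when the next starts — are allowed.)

5

By end time: (0,5), (1,6), (2,7), (4,8), (6,9), (5,10), (11,15), (15,18), (18,19), (18,20).
Pick (0,5); next start ≥ 5 → (6,9); next start ≥ 9 → (11,15); next start ≥ 15 → (15,18); next start ≥ 18 → (18,19).
Selected 5 broadcasts.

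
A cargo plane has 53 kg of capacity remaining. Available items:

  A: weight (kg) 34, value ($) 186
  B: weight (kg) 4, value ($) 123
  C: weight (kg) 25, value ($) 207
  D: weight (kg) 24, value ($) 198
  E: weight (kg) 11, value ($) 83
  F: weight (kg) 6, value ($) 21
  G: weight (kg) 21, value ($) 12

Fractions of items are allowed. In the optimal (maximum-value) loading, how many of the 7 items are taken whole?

3

Sort by value per unit weight and fill in that order.
Order: B (123/4=30.75) > C (207/25=8.28) > D (198/24=8.25) > E (83/11=7.55) > A (186/34=5.47) > F (21/6=3.50) > G (12/21=0.57)
Fill: take B (4 @ 123) → take C (25 @ 207) → take D (24 @ 198); 53/53 used.
3 item(s) taken whole.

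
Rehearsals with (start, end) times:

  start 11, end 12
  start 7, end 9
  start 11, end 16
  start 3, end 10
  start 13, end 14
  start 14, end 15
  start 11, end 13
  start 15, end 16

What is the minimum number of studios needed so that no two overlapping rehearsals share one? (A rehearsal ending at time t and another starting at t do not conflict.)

3

Count concurrent intervals with a sweep; the peak is the room count.
starts: [3, 7, 11, 11, 11, 13, 14, 15]
ends:   [9, 10, 12, 13, 14, 15, 16, 16]
s3→1 s7→2 e9→1 e10→0 s11→1 s11→2 s11→3  — peak 3.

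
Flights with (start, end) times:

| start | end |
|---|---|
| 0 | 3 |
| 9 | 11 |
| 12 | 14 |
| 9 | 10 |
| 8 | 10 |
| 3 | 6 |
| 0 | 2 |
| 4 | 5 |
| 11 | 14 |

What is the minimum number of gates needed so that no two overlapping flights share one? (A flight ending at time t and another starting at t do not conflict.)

3

The answer is the maximum number of intervals overlapping at any instant.
Events (time:±→running): 0:+→1 0:+→2 2:-→1 3:-→0 3:+→1 4:+→2 5:-→1 6:-→0 8:+→1 9:+→2 9:+→3 … peak 3.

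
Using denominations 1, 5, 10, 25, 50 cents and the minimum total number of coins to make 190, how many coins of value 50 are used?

3

190 = 3×50 + 1×25 + 1×10 + 1×5
Count of 50: 3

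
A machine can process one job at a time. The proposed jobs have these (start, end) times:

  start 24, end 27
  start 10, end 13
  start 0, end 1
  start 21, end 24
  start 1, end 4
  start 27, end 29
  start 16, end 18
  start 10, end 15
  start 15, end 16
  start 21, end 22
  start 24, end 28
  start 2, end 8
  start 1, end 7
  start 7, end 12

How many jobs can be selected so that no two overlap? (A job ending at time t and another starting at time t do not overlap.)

By end time: (0,1), (1,4), (1,7), (2,8), (7,12), (10,13), (10,15), (15,16), (16,18), (21,22), (21,24), (24,27), (24,28), (27,29).
Pick (0,1); next start ≥ 1 → (1,4); next start ≥ 4 → (7,12); next start ≥ 12 → (15,16); next start ≥ 16 → (16,18); next start ≥ 18 → (21,22); next start ≥ 22 → (24,27); next start ≥ 27 → (27,29).
Selected 8 jobs.

8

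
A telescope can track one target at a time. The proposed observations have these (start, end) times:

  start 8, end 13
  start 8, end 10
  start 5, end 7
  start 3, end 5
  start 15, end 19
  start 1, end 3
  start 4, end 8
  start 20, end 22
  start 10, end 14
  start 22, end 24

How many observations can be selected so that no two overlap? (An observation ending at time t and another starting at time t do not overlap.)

Order by finish time; keep every interval that doesn't clash with the previous kept one.
By end time: (1,3), (3,5), (5,7), (4,8), (8,10), (8,13), (10,14), (15,19), (20,22), (22,24).
Pick (1,3); next start ≥ 3 → (3,5); next start ≥ 5 → (5,7); next start ≥ 7 → (8,10); next start ≥ 10 → (10,14); next start ≥ 14 → (15,19); next start ≥ 19 → (20,22); next start ≥ 22 → (22,24).
Selected 8 observations.

8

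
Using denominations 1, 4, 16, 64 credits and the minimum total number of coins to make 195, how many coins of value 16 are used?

0

195 = 3×64 + 3×1
Count of 16: 0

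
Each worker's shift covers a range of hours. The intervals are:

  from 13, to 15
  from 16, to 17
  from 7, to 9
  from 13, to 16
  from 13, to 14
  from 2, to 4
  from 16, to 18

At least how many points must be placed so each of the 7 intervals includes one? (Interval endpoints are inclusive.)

By right end: [2,4]  [7,9]  [13,14]  [13,15]  [13,16]  [16,17]  [16,18]
[2,4] uncovered → point at 4; [7,9] uncovered → point at 9; [13,14] uncovered → point at 14; [16,17] uncovered → point at 17.
Points: 4, 9, 14, 17 (4 total).

4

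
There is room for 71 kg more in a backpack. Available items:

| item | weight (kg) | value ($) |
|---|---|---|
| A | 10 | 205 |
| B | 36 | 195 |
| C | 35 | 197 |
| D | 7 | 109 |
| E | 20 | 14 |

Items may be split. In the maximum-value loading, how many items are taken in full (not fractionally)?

Greedy by value/weight ratio, highest first.
Order: A (205/10=20.50) > D (109/7=15.57) > C (197/35=5.63) > B (195/36=5.42) > E (14/20=0.70)
Fill: take A (10 @ 205) → take D (7 @ 109) → take C (35 @ 197) → take 19/36 of B → 102.92; 71/71 used.
3 item(s) taken whole; one partial (take 19/36 of B).

3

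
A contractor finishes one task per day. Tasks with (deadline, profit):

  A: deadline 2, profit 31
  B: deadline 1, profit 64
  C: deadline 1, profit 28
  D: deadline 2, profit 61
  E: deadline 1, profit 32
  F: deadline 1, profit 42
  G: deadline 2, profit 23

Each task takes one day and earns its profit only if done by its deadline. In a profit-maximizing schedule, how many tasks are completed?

2

Take jobs in profit order; each goes to the latest open slot no later than its deadline.
By profit: B(d1,64), D(d2,61), F(d1,42), E(d1,32), A(d2,31), C(d1,28), G(d2,23)
B→slot 1; D→slot 2; F skipped; E skipped; A skipped; C skipped; G skipped.
2 of 7 scheduled.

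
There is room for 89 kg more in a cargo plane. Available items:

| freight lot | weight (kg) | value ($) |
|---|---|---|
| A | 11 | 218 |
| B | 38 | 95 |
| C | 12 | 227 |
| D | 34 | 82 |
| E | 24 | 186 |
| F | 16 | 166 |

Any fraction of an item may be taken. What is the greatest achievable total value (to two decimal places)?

862.00

Sort by value per unit weight and fill in that order.
Ratios (sorted): A 19.82, C 18.92, F 10.38, E 7.75, B 2.50, D 2.41
take A (11 @ 218); take C (12 @ 227); take F (16 @ 166); take E (24 @ 186); take 26/38 of B → 65.00. Capacity used 89/89.
Total value = 862.00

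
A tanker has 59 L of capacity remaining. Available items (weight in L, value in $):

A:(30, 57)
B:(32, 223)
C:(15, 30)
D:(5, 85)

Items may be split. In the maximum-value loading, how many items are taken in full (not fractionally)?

3

Greedy by value/weight ratio, highest first.
Ratios (sorted): D 17.00, B 6.97, C 2.00, A 1.90
take D (5 @ 85); take B (32 @ 223); take C (15 @ 30); take 7/30 of A → 13.30. Capacity used 59/59.
3 item(s) taken whole; one partial (take 7/30 of A).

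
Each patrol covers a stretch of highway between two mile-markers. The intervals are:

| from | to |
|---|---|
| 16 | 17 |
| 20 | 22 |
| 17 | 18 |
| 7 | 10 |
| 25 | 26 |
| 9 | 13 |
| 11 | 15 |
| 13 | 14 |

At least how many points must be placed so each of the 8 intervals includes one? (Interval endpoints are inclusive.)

5

Process intervals by earliest right end; each time one isn't hit yet, stab at its right endpoint.
By right end: [7,10]  [9,13]  [13,14]  [11,15]  [16,17]  [17,18]  [20,22]  [25,26]
[7,10] uncovered → point at 10; [13,14] uncovered → point at 14; [16,17] uncovered → point at 17; [20,22] uncovered → point at 22; [25,26] uncovered → point at 26.
Points: 10, 14, 17, 22, 26 (5 total).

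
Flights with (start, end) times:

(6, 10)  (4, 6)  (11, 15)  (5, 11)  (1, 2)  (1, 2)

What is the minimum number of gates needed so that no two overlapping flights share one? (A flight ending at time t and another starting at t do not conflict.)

2

The answer is the maximum number of intervals overlapping at any instant.
starts: [1, 1, 4, 5, 6, 11]
ends:   [2, 2, 6, 10, 11, 15]
s1→1 s1→2  — peak 2.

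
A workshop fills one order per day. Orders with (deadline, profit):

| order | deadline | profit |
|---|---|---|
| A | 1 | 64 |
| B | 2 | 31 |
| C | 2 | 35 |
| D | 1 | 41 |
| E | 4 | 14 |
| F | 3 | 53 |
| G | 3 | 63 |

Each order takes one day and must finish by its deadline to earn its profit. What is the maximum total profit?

Take jobs in profit order; each goes to the latest open slot no later than its deadline.
By profit: A(d1,64), G(d3,63), F(d3,53), D(d1,41), C(d2,35), B(d2,31), E(d4,14)
A→slot 1; G→slot 3; F→slot 2; D skipped; C skipped; B skipped; E→slot 4.
Profit = 64 + 53 + 63 + 14 = 194

194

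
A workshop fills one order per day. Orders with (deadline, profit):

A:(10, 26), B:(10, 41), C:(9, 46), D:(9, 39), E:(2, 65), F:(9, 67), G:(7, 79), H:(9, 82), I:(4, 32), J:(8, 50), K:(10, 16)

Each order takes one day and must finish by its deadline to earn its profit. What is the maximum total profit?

By profit: H(d9,82), G(d7,79), F(d9,67), E(d2,65), J(d8,50), C(d9,46), B(d10,41), D(d9,39), I(d4,32), A(d10,26), K(d10,16)
H→slot 9; G→slot 7; F→slot 8; E→slot 2; J→slot 6; C→slot 5; B→slot 10; D→slot 4; I→slot 3; A→slot 1; K skipped.
Profit = 26 + 65 + 32 + 39 + 46 + 50 + 79 + 67 + 82 + 41 = 527

527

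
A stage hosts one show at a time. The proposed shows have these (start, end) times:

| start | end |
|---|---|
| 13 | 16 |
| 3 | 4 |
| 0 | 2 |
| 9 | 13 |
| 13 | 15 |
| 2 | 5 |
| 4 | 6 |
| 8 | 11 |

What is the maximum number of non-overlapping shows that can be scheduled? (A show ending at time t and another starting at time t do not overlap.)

5

By end time: (0,2), (3,4), (2,5), (4,6), (8,11), (9,13), (13,15), (13,16).
Pick (0,2); next start ≥ 2 → (3,4); next start ≥ 4 → (4,6); next start ≥ 6 → (8,11); next start ≥ 11 → (13,15).
Selected 5 shows.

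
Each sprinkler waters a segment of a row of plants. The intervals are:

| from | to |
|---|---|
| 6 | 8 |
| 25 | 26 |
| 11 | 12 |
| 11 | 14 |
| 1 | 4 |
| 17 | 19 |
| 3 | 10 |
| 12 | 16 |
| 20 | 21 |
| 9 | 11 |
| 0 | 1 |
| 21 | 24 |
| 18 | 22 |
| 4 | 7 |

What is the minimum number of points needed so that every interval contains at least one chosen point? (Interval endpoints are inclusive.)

7

Sort by right endpoint; whenever an interval is uncovered, place a point at its right end.
Sorted: [0,1] [1,4] [4,7] [6,8] [3,10] [9,11] [11,12] [11,14] [12,16] [17,19] [20,21] [18,22] [21,24] [25,26]
{[0,1],[1,4]} hit by 1; {[4,7],[6,8],[3,10]} hit by 7; {[9,11],[11,12],[11,14]} hit by 11; {[12,16]} hit by 16; {[17,19]} hit by 19; {[20,21],[18,22],[21,24]} hit by 21; {[25,26]} hit by 26.
Points: 1, 7, 11, 16, 19, 21, 26 (7 total).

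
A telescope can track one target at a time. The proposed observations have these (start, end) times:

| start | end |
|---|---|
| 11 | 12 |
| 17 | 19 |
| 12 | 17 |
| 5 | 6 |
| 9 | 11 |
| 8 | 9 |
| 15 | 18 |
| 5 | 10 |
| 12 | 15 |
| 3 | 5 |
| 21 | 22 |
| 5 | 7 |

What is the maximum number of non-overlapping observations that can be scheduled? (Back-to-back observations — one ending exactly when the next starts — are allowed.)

8

Sorted by end: (3,5)  (5,6)  (5,7)  (8,9)  (5,10)  (9,11)  (11,12)  (12,15)  (12,17)  (15,18)  (17,19)  (21,22)
take (3,5); take (5,6); skip (5,7); take (8,9); take (9,11); take (11,12); take (12,15); take (15,18); skip (17,19); take (21,22).
Selected 8 observations.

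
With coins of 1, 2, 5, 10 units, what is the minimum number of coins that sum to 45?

Use the largest denomination that fits, subtract, and repeat.
45 − 4×10→5 − 1×5→0
Total coins = 4 + 1 = 5

5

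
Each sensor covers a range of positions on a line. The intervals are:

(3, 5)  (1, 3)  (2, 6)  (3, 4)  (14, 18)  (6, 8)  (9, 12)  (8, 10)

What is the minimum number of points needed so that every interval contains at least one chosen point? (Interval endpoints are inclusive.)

By right end: [1,3]  [3,4]  [3,5]  [2,6]  [6,8]  [8,10]  [9,12]  [14,18]
[1,3] uncovered → point at 3; [6,8] uncovered → point at 8; [9,12] uncovered → point at 12; [14,18] uncovered → point at 18.
Points: 3, 8, 12, 18 (4 total).

4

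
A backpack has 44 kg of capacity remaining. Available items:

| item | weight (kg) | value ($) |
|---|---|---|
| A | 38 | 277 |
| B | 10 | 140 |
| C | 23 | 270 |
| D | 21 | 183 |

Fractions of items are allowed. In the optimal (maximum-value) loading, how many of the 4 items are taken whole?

2

Greedy by value/weight ratio, highest first.
Order: B (140/10=14.00) > C (270/23=11.74) > D (183/21=8.71) > A (277/38=7.29)
Fill: take B (10 @ 140) → take C (23 @ 270) → take 11/21 of D → 95.86; 44/44 used.
2 item(s) taken whole; one partial (take 11/21 of D).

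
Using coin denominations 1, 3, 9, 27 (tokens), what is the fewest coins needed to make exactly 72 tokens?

Use the largest denomination that fits, subtract, and repeat.
72 = 2×27 + 2×9
Total coins = 2 + 2 = 4

4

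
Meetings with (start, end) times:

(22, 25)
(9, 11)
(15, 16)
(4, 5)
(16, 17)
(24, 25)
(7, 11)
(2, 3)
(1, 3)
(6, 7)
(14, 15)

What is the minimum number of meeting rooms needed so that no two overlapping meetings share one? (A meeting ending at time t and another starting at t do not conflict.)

2

The answer is the maximum number of intervals overlapping at any instant.
starts: [1, 2, 4, 6, 7, 9, 14, 15, 16, 22, 24]
ends:   [3, 3, 5, 7, 11, 11, 15, 16, 17, 25, 25]
s1→1 s2→2  — peak 2.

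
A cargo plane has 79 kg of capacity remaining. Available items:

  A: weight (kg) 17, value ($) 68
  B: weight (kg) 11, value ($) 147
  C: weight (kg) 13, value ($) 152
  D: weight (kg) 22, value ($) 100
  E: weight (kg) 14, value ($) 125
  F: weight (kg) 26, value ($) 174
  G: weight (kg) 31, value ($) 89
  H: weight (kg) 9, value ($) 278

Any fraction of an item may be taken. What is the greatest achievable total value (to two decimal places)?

Sort by value per unit weight and fill in that order.
Ratios (sorted): H 30.89, B 13.36, C 11.69, E 8.93, F 6.69, D 4.55, A 4.00, G 2.87
take H (9 @ 278); take B (11 @ 147); take C (13 @ 152); take E (14 @ 125); take F (26 @ 174); take 6/22 of D → 27.27. Capacity used 79/79.
Total value = 903.27

903.27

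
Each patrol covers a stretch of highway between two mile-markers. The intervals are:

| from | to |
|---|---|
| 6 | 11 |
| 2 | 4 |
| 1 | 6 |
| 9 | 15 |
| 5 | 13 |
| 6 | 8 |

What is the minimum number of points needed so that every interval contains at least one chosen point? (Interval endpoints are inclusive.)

3

Process intervals by earliest right end; each time one isn't hit yet, stab at its right endpoint.
By right end: [2,4]  [1,6]  [6,8]  [6,11]  [5,13]  [9,15]
[2,4] uncovered → point at 4; [6,8] uncovered → point at 8; [9,15] uncovered → point at 15.
Points: 4, 8, 15 (3 total).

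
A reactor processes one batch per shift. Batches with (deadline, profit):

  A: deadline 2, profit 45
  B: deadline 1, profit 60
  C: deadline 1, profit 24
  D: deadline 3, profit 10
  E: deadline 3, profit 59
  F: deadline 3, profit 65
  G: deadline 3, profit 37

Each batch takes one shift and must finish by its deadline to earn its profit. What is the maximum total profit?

184

Sort by profit descending; place each in the latest free slot ≤ its deadline.
Profit order: F=65 B=60 E=59 A=45 G=37 C=24 D=10
Assign: F→slot 3, B→slot 1, E→slot 2, A skipped, G skipped, C skipped, D skipped.
Slots: [1:B] [2:E] [3:F]
Profit = 60 + 59 + 65 = 184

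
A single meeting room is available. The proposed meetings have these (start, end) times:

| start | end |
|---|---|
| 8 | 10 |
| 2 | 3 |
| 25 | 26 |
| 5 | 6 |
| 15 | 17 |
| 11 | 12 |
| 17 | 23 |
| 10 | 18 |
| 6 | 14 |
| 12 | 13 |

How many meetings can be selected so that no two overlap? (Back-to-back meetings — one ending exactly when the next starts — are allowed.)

8

Sort by end time and greedily take each interval whose start is ≥ the last chosen end.
By end time: (2,3), (5,6), (8,10), (11,12), (12,13), (6,14), (15,17), (10,18), (17,23), (25,26).
Pick (2,3); next start ≥ 3 → (5,6); next start ≥ 6 → (8,10); next start ≥ 10 → (11,12); next start ≥ 12 → (12,13); next start ≥ 13 → (15,17); next start ≥ 17 → (17,23); next start ≥ 23 → (25,26).
Selected 8 meetings.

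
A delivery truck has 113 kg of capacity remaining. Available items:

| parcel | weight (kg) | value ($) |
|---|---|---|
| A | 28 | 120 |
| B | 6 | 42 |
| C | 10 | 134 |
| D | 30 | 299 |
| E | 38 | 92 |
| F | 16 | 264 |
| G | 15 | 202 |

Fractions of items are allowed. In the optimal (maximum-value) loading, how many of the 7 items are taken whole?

6

Order: F (264/16=16.50) > G (202/15=13.47) > C (134/10=13.40) > D (299/30=9.97) > B (42/6=7.00) > A (120/28=4.29) > E (92/38=2.42)
Fill: take F (16 @ 264) → take G (15 @ 202) → take C (10 @ 134) → take D (30 @ 299) → take B (6 @ 42) → take A (28 @ 120) → take 8/38 of E → 19.37; 113/113 used.
6 item(s) taken whole; one partial (take 8/38 of E).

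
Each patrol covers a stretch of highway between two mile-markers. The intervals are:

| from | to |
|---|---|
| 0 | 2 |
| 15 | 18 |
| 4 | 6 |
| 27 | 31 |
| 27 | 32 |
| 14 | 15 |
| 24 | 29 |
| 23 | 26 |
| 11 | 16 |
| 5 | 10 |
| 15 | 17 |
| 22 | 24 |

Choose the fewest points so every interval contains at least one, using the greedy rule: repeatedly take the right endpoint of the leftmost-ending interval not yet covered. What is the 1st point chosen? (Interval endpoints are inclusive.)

2

By right end: [0,2]  [4,6]  [5,10]  [14,15]  [11,16]  [15,17]  [15,18]  [22,24]  [23,26]  [24,29]  [27,31]  [27,32]
[0,2] uncovered → point at 2; [4,6] uncovered → point at 6; [14,15] uncovered → point at 15; [22,24] uncovered → point at 24; [27,31] uncovered → point at 31.
Points: 2, 6, 15, 24, 31 (5 total).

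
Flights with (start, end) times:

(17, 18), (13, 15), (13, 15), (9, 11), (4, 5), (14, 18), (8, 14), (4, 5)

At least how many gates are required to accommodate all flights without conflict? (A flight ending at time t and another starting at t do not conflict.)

3

starts: [4, 4, 8, 9, 13, 13, 14, 17]
ends:   [5, 5, 11, 14, 15, 15, 18, 18]
s4→1 s4→2 e5→1 e5→0 s8→1 s9→2 e11→1 s13→2 s13→3  — peak 3.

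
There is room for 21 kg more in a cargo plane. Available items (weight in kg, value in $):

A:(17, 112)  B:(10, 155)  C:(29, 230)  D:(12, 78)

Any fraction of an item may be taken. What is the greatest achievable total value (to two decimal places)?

Greedy by value/weight ratio, highest first.
Order: B (155/10=15.50) > C (230/29=7.93) > A (112/17=6.59) > D (78/12=6.50)
Fill: take B (10 @ 155) → take 11/29 of C → 87.24; 21/21 used.
Total value = 242.24

242.24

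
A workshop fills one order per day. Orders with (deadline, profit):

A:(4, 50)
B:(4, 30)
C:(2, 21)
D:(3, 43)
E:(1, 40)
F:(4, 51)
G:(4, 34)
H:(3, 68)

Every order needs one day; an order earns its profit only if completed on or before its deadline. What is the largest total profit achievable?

Sort by profit descending; place each in the latest free slot ≤ its deadline.
Profit order: H=68 F=51 A=50 D=43 E=40 G=34 B=30 C=21
Assign: H→slot 3, F→slot 4, A→slot 2, D→slot 1, E skipped, G skipped, B skipped, C skipped.
Slots: [1:D] [2:A] [3:H] [4:F]
Profit = 43 + 50 + 68 + 51 = 212

212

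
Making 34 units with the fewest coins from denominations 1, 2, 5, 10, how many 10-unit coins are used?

3

34 − 3×10→4 − 2×2→0
Count of 10: 3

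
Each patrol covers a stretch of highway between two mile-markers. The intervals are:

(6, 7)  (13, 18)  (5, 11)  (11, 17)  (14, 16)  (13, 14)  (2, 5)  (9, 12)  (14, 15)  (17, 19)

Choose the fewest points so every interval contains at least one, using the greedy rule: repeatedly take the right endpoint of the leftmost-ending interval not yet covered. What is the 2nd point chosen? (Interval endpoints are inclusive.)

7

Process intervals by earliest right end; each time one isn't hit yet, stab at its right endpoint.
Sorted: [2,5] [6,7] [5,11] [9,12] [13,14] [14,15] [14,16] [11,17] [13,18] [17,19]
{[2,5]} hit by 5; {[6,7],[5,11]} hit by 7; {[9,12]} hit by 12; {[13,14],[14,15],[14,16],[11,17],[13,18]} hit by 14; {[17,19]} hit by 19.
Points: 5, 7, 12, 14, 19 (5 total).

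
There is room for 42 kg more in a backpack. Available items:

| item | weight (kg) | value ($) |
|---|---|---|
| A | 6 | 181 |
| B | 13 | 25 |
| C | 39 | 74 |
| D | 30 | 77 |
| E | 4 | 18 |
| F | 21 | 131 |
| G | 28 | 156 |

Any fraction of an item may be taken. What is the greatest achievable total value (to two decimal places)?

395.57

Sort by value per unit weight and fill in that order.
Ratios (sorted): A 30.17, F 6.24, G 5.57, E 4.50, D 2.57, B 1.92, C 1.90
take A (6 @ 181); take F (21 @ 131); take 15/28 of G → 83.57. Capacity used 42/42.
Total value = 395.57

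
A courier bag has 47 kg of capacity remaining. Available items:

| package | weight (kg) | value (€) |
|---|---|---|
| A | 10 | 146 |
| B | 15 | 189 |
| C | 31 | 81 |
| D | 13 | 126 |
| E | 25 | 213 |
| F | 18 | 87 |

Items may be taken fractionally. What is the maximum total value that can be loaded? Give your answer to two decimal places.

537.68

Ratios (sorted): A 14.60, B 12.60, D 9.69, E 8.52, F 4.83, C 2.61
take A (10 @ 146); take B (15 @ 189); take D (13 @ 126); take 9/25 of E → 76.68. Capacity used 47/47.
Total value = 537.68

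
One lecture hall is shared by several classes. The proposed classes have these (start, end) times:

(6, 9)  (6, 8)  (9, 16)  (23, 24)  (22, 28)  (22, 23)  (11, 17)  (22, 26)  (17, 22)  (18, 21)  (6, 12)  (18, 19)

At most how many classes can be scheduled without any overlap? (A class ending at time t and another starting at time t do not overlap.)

By end time: (6,8), (6,9), (6,12), (9,16), (11,17), (18,19), (18,21), (17,22), (22,23), (23,24), (22,26), (22,28).
Pick (6,8); next start ≥ 8 → (9,16); next start ≥ 16 → (18,19); next start ≥ 19 → (22,23); next start ≥ 23 → (23,24).
Selected 5 classes.

5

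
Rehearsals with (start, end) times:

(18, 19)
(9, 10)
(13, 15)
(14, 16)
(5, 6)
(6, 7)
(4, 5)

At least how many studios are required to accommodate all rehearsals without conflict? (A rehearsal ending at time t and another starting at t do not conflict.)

Count concurrent intervals with a sweep; the peak is the room count.
starts: [4, 5, 6, 9, 13, 14, 18]
ends:   [5, 6, 7, 10, 15, 16, 19]
s4→1 e5→0 s5→1 e6→0 s6→1 e7→0 s9→1 e10→0 s13→1 s14→2  — peak 2.

2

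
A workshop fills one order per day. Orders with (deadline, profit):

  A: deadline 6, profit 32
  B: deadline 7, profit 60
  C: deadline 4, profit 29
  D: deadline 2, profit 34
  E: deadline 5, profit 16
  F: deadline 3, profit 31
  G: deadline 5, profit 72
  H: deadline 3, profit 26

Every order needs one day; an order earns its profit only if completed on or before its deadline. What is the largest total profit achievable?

284

Take jobs in profit order; each goes to the latest open slot no later than its deadline.
Profit order: G=72 B=60 D=34 A=32 F=31 C=29 H=26 E=16
Assign: G→slot 5, B→slot 7, D→slot 2, A→slot 6, F→slot 3, C→slot 4, H→slot 1, E skipped.
Slots: [1:H] [2:D] [3:F] [4:C] [5:G] [6:A] [7:B]
Profit = 26 + 34 + 31 + 29 + 72 + 32 + 60 = 284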